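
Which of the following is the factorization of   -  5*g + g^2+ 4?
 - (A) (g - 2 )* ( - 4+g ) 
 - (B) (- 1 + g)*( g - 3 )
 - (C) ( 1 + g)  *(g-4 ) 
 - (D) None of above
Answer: D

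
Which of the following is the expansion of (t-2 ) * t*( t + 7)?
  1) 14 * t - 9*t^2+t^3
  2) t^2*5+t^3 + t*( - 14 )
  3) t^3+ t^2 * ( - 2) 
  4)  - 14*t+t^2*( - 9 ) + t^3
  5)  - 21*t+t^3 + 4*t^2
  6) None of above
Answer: 2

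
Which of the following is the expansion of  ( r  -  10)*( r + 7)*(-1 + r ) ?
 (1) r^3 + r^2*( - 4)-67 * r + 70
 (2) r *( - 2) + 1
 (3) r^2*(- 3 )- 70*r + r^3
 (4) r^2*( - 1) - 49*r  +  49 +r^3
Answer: 1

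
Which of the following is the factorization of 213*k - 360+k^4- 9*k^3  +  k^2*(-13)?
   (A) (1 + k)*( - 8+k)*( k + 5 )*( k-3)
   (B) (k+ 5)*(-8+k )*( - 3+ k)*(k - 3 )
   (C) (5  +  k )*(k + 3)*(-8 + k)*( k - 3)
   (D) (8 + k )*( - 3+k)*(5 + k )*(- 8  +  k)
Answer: B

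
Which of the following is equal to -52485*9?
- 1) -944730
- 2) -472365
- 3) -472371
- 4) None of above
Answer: 2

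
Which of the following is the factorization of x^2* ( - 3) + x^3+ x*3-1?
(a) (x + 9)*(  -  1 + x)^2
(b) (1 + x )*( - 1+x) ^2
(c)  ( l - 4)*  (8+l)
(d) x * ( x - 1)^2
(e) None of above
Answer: e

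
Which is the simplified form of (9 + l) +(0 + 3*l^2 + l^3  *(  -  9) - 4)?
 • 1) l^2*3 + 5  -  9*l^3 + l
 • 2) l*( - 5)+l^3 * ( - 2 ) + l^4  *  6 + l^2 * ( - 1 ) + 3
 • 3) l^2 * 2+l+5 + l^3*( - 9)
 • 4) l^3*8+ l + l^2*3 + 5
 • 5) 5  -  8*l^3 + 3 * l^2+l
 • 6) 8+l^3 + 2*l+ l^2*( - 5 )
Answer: 1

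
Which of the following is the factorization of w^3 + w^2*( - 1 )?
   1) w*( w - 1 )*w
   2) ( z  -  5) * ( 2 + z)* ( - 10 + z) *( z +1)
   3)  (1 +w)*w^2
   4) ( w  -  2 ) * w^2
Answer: 1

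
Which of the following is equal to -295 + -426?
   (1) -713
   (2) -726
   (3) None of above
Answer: 3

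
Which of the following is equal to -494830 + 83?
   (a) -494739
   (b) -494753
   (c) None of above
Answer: c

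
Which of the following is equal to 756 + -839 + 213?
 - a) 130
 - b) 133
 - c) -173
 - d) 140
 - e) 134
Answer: a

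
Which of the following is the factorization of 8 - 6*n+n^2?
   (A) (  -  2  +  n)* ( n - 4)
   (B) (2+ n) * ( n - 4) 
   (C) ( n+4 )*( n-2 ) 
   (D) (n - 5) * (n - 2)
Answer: A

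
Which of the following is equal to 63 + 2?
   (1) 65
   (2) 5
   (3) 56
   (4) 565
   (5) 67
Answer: 1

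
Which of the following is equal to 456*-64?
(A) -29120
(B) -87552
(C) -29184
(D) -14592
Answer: C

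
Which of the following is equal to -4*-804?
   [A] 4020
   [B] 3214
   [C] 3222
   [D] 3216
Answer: D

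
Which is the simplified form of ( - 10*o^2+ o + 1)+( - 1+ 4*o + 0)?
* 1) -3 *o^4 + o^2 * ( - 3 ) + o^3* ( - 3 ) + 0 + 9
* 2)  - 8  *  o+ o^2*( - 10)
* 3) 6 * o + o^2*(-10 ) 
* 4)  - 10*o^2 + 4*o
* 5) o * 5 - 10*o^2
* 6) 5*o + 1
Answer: 5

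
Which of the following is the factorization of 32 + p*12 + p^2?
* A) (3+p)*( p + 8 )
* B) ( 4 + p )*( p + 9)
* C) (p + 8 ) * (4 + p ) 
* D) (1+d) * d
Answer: C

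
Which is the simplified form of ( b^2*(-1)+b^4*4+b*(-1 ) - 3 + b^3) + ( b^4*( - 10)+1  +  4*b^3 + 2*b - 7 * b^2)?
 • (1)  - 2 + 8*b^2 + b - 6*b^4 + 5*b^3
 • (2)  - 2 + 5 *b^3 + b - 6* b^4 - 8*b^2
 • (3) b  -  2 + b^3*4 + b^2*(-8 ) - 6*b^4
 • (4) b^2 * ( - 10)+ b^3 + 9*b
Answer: 2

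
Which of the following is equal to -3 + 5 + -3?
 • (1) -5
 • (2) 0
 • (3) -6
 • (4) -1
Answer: 4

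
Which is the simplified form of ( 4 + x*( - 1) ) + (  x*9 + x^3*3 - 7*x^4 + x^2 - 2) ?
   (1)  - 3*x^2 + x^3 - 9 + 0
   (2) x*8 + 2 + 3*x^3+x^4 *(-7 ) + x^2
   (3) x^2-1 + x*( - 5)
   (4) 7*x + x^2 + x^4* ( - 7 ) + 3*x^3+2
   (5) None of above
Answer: 2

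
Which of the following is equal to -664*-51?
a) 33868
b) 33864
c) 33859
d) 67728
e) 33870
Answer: b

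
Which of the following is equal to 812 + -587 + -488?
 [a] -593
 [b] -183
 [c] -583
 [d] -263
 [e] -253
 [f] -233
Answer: d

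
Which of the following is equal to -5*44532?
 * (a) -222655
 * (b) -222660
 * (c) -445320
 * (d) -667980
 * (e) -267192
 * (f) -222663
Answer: b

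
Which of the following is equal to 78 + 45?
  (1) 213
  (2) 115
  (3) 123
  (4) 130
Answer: 3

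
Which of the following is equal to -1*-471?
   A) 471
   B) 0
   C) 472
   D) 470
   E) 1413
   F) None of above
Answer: A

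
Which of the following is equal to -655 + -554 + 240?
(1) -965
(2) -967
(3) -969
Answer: 3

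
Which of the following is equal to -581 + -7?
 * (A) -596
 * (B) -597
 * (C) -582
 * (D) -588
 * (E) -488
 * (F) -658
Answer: D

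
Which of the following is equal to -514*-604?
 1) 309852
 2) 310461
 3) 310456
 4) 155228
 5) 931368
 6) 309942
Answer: 3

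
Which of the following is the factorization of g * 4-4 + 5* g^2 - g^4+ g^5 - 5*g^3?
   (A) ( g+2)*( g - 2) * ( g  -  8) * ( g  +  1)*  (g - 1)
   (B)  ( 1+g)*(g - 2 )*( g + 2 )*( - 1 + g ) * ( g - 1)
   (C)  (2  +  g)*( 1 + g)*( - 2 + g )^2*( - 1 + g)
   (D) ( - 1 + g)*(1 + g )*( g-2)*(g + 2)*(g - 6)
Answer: B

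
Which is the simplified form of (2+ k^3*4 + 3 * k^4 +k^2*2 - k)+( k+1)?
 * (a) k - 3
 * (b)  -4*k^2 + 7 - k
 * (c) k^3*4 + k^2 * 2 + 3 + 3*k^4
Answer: c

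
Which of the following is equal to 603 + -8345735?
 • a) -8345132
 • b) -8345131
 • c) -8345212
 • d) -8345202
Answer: a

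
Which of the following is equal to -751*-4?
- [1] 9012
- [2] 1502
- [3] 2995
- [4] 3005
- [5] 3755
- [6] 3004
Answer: 6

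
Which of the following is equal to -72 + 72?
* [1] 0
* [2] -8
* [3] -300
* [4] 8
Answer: 1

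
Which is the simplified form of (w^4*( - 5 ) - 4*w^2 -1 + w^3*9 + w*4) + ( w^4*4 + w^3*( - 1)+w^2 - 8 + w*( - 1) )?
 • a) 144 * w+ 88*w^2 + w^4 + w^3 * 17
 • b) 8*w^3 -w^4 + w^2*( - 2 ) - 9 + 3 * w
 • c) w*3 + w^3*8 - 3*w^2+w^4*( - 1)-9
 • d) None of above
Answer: c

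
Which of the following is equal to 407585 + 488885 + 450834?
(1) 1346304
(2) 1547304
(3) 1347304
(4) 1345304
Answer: 3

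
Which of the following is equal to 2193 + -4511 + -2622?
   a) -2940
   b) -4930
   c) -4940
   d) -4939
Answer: c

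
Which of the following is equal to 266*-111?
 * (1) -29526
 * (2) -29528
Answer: 1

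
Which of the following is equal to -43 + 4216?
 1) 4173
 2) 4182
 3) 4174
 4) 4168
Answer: 1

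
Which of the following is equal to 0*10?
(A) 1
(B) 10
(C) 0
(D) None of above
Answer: C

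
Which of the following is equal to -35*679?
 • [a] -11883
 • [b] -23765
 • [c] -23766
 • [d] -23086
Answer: b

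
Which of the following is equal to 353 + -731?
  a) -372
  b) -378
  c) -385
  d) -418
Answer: b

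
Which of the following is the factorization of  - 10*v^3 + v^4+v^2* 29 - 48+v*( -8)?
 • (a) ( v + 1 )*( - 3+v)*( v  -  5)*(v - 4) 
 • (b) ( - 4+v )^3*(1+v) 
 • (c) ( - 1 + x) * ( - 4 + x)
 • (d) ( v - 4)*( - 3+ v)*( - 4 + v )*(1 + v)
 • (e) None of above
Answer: d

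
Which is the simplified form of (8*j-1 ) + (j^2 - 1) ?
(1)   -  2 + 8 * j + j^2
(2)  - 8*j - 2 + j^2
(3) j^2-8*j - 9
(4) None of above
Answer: 1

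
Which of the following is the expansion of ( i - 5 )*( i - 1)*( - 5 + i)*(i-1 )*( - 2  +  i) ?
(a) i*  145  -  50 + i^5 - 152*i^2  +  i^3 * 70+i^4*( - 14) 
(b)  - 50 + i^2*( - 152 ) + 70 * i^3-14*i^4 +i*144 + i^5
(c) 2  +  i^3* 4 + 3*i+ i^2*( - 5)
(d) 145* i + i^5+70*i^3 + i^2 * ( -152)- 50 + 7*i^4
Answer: a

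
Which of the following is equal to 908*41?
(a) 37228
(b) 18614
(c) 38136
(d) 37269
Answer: a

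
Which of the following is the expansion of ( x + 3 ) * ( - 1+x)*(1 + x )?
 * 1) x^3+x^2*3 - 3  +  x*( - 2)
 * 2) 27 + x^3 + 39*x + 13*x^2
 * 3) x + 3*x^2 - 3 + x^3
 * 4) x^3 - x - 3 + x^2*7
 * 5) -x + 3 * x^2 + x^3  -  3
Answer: 5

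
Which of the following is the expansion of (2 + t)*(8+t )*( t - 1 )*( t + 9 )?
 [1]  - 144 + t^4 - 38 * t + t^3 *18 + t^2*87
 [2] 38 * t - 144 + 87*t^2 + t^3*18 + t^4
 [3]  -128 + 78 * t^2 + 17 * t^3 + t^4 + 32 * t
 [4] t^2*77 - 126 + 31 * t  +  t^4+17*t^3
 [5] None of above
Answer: 2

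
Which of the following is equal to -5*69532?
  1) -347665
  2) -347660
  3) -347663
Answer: 2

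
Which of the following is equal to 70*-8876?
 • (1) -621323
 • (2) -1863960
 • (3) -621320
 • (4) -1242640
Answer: 3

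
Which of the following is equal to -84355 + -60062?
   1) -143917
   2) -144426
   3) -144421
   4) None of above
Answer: 4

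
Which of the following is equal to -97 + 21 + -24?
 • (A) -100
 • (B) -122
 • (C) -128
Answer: A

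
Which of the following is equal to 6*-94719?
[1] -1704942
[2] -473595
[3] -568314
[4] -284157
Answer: 3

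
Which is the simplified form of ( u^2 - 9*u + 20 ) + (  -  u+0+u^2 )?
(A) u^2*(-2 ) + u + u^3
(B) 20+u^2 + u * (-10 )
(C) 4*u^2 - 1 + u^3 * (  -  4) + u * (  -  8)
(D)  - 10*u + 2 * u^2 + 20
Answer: D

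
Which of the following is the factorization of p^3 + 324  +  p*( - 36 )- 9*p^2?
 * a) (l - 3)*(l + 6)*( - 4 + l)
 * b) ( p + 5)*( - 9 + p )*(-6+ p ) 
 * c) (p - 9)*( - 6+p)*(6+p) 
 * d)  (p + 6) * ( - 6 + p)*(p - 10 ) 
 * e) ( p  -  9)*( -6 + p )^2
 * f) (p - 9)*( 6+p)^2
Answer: c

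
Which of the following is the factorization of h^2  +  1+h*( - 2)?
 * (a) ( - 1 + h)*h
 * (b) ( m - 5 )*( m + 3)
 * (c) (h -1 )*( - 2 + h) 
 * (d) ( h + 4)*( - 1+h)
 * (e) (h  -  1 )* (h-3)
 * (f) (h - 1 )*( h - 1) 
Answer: f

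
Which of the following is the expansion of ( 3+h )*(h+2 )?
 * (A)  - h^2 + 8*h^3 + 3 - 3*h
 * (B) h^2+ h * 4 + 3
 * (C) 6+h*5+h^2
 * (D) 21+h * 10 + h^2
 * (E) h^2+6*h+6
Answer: C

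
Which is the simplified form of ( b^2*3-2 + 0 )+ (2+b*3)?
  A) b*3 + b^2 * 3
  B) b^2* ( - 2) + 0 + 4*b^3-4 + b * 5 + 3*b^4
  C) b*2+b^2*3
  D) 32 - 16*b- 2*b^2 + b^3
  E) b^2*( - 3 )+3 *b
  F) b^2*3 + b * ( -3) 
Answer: A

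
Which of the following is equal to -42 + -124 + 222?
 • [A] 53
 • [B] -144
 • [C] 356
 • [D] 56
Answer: D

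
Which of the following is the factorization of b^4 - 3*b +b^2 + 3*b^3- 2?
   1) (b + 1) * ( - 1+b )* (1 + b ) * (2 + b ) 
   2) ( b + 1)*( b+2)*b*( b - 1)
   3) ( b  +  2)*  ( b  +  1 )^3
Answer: 1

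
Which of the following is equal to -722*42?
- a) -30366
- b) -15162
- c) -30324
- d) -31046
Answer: c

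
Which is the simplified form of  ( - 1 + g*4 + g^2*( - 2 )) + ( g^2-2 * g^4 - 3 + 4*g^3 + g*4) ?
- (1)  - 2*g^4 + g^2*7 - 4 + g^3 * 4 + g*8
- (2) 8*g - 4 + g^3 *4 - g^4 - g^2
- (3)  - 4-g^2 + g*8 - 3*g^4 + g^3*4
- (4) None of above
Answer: 4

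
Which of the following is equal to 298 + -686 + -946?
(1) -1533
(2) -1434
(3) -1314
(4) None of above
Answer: 4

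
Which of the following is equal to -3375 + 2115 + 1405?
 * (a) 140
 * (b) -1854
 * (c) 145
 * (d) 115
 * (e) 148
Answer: c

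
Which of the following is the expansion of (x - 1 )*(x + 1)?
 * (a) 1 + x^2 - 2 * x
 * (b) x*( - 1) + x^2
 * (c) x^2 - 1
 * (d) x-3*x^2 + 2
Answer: c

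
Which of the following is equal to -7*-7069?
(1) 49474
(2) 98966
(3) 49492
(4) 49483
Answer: 4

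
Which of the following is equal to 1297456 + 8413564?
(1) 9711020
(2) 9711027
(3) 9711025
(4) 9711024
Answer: 1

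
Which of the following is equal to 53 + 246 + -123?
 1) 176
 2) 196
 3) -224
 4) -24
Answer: 1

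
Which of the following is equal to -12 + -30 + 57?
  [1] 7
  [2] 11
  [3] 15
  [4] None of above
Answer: 3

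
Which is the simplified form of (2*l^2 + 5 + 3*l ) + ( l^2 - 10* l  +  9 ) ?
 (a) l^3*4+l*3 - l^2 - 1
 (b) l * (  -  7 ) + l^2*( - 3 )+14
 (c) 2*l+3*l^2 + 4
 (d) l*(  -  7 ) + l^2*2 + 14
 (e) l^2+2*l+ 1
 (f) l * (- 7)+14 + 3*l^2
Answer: f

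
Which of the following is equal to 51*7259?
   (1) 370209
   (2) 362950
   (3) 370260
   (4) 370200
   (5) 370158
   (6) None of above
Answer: 1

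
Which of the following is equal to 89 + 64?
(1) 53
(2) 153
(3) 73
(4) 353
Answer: 2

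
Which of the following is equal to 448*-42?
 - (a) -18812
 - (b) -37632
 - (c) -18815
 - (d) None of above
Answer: d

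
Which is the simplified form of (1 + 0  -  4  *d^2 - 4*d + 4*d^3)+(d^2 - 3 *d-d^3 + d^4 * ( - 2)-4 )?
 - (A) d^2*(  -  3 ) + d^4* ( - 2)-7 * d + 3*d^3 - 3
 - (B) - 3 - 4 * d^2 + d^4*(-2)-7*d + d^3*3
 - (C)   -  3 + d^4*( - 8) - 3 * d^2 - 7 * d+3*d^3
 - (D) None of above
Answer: A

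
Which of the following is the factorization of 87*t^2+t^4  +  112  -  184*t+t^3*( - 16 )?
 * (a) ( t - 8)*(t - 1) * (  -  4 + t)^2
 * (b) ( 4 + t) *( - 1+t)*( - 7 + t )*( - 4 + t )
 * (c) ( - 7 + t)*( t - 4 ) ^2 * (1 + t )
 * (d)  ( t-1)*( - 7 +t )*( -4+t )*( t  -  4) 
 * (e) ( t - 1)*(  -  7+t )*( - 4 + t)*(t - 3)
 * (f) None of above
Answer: d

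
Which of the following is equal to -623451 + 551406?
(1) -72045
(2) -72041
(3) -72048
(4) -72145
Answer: 1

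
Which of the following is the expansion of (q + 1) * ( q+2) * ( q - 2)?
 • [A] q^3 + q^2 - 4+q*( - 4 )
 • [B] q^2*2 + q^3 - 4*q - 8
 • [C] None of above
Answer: A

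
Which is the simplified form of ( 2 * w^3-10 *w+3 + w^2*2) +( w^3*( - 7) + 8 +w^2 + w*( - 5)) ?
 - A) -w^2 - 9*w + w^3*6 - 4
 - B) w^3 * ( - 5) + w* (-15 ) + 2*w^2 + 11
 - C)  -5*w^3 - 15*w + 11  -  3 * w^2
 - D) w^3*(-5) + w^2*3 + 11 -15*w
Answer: D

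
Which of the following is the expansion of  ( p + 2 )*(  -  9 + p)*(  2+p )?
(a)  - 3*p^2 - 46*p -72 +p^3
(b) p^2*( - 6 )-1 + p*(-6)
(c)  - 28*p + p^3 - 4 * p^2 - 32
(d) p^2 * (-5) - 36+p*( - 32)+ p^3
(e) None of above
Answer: d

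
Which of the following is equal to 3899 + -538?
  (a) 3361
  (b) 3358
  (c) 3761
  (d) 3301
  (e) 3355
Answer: a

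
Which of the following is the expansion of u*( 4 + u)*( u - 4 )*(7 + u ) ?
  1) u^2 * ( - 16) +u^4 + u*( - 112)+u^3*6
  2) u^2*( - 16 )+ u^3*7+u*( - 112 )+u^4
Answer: 2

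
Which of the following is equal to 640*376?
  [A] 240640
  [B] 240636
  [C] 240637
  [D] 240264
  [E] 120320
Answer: A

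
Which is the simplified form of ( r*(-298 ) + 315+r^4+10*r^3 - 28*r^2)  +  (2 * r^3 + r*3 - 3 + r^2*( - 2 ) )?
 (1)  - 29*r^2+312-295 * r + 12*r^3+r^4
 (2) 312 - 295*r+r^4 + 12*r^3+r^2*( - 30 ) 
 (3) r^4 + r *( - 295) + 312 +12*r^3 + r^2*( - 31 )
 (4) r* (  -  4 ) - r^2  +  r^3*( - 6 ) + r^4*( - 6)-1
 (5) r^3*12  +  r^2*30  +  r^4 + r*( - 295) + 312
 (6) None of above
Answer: 2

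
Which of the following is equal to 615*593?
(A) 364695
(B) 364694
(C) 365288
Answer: A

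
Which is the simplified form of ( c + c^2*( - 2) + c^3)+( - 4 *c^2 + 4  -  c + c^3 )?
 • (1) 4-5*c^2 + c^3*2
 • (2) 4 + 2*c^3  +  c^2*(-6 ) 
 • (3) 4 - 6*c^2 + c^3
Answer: 2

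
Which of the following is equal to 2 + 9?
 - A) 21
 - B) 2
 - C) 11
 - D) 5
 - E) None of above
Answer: C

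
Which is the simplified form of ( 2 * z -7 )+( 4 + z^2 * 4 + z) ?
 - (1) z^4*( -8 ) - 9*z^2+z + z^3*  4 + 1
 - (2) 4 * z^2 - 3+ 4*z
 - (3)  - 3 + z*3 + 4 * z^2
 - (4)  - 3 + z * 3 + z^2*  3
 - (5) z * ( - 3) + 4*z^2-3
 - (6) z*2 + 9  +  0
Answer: 3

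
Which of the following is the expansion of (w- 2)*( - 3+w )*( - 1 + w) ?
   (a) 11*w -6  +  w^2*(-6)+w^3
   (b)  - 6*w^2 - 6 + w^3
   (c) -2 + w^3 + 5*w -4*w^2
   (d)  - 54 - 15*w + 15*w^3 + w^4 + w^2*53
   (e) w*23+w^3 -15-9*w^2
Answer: a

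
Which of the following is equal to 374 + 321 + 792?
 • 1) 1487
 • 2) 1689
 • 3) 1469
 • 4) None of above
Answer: 1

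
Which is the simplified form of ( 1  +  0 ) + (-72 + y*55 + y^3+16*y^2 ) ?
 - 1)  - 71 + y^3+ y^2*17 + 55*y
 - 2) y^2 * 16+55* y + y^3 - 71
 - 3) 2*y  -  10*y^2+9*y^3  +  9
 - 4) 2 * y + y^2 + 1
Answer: 2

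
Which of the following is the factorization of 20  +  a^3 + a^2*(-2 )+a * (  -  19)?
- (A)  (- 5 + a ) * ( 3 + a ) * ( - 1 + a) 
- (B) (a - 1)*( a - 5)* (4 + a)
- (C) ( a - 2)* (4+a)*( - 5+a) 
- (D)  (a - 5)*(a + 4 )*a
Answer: B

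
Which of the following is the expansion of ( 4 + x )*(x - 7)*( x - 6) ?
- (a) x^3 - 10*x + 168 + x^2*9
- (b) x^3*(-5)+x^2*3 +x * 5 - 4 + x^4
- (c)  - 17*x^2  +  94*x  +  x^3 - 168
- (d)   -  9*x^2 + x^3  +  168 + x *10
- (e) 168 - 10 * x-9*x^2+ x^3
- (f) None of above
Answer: e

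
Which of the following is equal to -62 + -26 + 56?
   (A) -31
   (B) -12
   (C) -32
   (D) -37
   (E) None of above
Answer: C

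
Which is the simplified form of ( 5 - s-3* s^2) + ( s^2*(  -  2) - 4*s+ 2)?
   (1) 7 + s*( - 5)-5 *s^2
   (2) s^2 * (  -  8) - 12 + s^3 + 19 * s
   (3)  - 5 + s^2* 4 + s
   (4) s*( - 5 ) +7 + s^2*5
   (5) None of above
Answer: 1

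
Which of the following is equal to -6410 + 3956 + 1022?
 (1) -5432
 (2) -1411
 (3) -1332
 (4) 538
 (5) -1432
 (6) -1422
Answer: 5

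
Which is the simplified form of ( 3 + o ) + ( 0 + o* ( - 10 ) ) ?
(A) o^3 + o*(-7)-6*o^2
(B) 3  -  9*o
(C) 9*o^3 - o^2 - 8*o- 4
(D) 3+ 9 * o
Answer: B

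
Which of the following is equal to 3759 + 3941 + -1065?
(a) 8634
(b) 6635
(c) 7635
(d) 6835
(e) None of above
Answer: b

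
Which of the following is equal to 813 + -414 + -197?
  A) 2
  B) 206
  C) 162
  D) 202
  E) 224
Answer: D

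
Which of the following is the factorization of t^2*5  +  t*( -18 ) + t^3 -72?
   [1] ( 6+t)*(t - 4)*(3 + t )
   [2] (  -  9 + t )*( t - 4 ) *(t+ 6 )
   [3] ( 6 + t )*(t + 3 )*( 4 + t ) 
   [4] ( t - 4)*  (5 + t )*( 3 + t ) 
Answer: 1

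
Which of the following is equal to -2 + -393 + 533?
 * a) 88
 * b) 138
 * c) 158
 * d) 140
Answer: b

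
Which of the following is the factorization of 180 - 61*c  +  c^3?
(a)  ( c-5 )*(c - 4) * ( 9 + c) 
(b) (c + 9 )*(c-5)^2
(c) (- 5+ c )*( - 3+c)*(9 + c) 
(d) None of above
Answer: a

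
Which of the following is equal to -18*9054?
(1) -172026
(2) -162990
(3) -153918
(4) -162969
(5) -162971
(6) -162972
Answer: 6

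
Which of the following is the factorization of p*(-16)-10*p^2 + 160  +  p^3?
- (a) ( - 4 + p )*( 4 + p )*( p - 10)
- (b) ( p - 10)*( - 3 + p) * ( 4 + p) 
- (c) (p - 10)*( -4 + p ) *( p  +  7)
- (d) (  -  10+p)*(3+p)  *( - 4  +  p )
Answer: a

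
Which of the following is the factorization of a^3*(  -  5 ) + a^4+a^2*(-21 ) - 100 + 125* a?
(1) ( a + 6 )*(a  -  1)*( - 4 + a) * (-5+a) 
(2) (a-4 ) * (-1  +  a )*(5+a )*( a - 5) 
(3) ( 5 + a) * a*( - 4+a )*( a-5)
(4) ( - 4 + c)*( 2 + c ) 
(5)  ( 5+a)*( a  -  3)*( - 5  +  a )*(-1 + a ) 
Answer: 2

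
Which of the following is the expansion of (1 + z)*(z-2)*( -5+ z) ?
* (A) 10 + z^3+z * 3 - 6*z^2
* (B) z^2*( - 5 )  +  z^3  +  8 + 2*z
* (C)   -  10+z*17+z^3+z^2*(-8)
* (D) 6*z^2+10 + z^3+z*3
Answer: A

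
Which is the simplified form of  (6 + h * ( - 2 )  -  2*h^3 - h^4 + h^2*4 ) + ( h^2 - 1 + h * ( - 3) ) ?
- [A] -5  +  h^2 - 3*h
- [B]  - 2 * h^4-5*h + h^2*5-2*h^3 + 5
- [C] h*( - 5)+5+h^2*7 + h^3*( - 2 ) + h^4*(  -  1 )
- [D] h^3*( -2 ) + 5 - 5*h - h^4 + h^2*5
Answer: D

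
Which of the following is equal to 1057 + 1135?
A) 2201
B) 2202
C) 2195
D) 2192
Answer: D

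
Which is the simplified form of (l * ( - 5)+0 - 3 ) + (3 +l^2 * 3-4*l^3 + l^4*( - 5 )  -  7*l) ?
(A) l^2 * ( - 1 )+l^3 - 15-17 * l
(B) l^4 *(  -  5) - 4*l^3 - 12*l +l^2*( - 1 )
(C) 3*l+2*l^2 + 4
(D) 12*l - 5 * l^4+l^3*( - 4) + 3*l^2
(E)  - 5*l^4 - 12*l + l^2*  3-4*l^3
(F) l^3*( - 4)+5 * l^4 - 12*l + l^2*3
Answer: E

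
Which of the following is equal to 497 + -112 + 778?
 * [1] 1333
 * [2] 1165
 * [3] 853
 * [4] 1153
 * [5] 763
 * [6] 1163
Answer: 6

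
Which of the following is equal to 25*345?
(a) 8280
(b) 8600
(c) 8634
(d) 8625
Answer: d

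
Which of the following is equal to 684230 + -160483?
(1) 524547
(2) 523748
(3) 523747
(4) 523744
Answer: 3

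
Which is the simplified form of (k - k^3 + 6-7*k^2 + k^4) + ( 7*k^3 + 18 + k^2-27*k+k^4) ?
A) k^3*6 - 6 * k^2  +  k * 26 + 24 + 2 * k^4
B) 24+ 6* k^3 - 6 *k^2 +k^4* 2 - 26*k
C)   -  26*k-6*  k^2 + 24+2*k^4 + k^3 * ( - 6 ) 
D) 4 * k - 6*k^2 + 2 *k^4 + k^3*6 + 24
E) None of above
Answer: B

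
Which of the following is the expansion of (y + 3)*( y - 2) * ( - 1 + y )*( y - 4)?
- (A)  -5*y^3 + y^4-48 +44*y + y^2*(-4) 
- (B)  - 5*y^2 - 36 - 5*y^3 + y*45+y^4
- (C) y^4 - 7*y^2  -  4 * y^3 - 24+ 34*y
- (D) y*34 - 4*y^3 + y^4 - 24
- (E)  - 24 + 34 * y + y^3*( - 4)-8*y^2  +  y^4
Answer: C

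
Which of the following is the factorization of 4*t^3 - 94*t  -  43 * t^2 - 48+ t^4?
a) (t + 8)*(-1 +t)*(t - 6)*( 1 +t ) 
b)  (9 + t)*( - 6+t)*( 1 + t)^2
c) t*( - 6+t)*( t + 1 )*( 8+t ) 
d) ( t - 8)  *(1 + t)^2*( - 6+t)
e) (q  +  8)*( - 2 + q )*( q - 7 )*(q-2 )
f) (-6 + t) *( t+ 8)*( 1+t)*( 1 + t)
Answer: f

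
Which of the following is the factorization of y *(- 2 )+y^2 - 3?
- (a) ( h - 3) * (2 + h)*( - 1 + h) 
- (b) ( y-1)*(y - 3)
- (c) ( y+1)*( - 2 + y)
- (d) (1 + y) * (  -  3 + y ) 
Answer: d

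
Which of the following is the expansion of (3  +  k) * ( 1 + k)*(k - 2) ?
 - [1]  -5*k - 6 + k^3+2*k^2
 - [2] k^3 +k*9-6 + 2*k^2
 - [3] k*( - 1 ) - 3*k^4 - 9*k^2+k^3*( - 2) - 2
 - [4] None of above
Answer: 1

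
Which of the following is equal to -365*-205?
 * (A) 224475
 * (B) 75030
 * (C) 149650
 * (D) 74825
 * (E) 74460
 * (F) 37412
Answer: D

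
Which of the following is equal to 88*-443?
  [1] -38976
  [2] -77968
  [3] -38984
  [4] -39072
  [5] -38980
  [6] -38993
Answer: 3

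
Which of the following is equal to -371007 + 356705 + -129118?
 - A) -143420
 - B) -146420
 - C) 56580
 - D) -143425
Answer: A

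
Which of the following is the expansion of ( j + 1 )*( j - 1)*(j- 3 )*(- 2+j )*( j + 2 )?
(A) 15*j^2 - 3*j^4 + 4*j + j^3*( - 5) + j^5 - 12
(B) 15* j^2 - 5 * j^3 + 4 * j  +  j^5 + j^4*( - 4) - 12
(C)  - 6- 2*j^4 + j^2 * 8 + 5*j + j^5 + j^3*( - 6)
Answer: A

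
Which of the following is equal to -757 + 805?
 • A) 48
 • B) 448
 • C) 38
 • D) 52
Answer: A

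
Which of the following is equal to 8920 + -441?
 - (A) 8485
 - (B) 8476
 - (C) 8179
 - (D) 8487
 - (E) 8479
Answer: E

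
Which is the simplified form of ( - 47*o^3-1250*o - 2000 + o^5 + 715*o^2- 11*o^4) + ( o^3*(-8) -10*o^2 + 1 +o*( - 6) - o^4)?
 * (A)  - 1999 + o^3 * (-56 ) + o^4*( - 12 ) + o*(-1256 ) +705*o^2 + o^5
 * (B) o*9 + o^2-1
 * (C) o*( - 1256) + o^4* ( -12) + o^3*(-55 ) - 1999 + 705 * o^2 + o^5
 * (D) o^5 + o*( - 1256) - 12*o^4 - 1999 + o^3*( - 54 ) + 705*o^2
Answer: C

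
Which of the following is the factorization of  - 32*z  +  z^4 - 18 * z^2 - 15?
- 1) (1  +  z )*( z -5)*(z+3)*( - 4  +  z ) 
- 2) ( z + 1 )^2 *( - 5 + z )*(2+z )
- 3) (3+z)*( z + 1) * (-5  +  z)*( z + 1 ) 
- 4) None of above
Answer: 3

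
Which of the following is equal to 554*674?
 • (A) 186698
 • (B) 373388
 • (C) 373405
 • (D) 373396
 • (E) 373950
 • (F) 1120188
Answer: D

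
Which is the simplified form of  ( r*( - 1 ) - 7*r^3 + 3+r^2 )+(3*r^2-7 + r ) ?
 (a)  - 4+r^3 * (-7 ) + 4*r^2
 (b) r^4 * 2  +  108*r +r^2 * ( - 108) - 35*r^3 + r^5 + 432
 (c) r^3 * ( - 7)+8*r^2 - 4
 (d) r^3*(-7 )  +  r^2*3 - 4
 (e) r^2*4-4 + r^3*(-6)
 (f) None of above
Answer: a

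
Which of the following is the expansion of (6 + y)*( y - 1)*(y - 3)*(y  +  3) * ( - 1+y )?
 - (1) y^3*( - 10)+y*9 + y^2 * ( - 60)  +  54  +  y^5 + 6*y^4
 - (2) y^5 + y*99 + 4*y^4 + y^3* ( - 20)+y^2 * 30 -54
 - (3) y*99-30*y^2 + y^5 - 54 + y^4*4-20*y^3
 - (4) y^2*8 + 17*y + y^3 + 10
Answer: 3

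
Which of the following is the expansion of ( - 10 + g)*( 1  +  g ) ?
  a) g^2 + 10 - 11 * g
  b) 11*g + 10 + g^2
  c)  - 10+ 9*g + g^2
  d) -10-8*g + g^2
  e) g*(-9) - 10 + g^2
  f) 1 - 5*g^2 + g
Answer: e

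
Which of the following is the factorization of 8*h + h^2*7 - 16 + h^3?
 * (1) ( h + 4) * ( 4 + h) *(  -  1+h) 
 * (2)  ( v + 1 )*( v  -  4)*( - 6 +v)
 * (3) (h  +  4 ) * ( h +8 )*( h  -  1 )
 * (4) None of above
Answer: 1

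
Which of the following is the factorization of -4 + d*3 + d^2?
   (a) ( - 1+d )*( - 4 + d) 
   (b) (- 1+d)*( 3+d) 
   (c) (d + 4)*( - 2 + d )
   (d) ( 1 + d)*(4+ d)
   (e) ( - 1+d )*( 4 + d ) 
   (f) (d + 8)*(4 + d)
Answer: e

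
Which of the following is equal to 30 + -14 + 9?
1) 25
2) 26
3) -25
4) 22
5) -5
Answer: 1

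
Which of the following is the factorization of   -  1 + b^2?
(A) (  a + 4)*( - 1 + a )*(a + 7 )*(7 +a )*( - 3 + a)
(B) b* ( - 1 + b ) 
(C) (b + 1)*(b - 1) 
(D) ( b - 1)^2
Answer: C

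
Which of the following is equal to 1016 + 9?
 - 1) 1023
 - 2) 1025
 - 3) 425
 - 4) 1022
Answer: 2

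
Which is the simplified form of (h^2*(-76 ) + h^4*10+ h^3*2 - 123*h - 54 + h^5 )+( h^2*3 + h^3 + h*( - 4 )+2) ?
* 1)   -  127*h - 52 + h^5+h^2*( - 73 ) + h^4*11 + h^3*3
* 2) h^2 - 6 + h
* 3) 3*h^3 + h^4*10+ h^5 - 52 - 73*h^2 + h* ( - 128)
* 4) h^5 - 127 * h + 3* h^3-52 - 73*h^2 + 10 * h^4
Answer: 4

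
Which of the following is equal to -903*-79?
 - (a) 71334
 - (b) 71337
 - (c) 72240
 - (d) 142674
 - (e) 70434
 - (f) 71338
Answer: b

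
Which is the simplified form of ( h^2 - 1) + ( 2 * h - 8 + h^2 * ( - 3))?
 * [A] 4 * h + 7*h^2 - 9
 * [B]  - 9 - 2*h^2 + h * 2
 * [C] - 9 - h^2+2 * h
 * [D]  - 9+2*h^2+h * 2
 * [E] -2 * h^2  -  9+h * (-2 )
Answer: B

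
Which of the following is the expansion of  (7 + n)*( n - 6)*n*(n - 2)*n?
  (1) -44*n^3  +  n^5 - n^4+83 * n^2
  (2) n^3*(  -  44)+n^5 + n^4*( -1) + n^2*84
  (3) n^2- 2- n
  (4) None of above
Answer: 2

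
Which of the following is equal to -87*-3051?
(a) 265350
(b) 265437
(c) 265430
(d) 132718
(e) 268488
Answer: b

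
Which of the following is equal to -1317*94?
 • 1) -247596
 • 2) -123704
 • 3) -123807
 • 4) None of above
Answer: 4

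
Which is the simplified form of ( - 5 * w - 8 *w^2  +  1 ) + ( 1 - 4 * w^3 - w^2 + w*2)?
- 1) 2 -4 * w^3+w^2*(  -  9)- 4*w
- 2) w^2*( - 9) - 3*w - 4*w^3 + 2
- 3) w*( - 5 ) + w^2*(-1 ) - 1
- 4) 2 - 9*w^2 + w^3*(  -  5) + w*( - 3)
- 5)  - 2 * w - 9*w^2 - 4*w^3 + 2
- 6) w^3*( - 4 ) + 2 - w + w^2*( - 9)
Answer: 2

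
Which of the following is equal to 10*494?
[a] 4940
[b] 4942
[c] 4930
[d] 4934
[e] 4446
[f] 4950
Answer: a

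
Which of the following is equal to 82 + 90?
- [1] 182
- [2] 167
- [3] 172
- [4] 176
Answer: 3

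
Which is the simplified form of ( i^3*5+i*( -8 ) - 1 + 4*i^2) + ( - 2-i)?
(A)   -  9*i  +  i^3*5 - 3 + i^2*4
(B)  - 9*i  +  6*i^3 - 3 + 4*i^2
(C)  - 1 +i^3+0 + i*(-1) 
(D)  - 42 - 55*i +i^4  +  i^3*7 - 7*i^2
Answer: A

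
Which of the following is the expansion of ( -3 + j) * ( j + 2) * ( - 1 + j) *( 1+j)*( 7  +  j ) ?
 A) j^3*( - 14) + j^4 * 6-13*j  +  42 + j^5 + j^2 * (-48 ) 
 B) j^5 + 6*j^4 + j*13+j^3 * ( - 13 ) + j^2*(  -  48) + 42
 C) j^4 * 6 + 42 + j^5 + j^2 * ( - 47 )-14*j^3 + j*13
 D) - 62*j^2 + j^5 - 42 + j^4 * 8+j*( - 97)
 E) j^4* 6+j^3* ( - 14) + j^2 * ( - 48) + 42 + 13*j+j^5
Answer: E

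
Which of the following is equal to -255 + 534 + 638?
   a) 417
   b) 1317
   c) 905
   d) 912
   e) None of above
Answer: e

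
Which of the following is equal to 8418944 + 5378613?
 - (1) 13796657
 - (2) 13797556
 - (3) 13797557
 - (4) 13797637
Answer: 3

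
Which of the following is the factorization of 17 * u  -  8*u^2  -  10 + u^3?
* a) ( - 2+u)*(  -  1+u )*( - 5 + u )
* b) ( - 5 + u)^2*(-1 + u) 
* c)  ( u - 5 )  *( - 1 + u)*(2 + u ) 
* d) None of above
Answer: a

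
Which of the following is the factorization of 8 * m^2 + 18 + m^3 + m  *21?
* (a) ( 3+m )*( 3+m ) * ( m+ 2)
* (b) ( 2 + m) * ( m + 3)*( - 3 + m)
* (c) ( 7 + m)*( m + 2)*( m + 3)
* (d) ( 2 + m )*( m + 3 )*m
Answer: a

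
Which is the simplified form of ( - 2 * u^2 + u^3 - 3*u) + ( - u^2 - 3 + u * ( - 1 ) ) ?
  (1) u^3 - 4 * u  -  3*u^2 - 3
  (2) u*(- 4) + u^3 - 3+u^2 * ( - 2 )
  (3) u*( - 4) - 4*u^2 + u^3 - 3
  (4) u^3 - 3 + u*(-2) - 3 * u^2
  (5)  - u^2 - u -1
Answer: 1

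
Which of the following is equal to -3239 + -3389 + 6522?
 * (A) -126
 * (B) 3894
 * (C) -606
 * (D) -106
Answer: D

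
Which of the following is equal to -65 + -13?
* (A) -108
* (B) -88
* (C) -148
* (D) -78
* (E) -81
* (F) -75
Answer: D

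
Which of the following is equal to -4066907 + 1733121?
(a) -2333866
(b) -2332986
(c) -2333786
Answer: c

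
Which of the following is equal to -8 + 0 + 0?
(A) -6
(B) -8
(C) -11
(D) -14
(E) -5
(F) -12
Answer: B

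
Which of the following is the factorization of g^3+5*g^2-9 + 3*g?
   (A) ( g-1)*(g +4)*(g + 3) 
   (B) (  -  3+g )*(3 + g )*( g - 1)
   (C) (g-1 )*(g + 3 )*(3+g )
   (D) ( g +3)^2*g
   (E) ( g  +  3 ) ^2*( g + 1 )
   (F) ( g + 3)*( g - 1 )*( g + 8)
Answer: C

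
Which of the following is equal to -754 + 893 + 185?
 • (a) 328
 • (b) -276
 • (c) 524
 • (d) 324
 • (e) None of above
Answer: d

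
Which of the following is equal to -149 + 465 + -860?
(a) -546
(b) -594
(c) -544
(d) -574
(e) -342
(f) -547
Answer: c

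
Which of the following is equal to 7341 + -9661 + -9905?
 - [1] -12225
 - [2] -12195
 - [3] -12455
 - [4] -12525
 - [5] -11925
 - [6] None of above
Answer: 1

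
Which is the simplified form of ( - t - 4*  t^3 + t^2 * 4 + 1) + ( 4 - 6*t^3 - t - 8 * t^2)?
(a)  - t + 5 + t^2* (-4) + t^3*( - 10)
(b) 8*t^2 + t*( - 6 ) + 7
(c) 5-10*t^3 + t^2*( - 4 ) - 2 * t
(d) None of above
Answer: c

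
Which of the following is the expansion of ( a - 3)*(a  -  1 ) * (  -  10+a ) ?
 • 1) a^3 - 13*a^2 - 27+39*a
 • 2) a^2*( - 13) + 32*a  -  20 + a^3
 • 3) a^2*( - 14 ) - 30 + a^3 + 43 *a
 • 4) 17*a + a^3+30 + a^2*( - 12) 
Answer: 3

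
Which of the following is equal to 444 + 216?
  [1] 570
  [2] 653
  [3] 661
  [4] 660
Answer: 4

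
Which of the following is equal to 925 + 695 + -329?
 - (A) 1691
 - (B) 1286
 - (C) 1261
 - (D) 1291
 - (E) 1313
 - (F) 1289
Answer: D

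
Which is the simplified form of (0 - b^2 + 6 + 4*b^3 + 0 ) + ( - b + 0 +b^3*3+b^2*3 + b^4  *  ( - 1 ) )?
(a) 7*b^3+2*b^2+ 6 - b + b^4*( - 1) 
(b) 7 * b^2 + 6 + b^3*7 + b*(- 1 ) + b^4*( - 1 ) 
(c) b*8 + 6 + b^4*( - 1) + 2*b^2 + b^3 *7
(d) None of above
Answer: a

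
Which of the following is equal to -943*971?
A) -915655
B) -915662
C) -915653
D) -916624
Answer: C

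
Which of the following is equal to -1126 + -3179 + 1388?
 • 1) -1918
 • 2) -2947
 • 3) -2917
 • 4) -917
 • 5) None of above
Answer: 3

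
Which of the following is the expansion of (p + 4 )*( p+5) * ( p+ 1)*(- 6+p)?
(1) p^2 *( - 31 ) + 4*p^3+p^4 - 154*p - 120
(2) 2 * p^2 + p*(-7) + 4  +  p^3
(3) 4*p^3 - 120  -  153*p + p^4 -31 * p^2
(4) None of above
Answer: 1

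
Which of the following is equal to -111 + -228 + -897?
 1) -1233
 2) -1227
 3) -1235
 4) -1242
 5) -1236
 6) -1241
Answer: 5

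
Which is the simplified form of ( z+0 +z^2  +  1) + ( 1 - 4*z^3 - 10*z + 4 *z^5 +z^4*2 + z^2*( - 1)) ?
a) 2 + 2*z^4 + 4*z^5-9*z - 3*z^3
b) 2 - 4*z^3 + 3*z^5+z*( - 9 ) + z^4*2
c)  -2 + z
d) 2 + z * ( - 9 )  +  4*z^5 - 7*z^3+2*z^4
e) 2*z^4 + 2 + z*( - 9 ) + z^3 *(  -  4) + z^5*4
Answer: e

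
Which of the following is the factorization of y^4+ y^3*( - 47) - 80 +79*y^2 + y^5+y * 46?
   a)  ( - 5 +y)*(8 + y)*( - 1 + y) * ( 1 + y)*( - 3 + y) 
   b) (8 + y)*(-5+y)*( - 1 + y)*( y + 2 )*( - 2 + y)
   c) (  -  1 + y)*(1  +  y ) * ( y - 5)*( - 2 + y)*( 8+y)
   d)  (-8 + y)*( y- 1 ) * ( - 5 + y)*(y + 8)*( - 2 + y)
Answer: c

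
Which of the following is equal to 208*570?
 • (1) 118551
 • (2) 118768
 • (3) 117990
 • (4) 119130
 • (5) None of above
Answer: 5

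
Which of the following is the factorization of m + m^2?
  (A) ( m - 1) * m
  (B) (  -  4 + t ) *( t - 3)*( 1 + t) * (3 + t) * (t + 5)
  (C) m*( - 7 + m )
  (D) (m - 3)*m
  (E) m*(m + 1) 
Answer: E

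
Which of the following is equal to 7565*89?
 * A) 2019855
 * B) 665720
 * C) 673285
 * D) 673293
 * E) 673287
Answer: C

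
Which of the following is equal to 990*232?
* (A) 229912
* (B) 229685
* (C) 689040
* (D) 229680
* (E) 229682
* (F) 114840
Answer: D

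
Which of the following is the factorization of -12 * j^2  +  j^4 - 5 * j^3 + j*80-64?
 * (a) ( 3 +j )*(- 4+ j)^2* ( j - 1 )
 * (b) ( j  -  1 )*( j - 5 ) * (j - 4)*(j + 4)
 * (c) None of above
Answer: c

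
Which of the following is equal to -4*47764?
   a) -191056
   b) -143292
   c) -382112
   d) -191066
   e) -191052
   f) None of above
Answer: a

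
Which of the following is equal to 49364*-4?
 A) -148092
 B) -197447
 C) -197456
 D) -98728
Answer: C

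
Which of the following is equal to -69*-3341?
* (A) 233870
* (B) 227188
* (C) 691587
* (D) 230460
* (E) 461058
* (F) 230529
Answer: F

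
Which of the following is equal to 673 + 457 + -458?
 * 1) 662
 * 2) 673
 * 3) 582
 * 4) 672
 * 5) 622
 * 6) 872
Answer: 4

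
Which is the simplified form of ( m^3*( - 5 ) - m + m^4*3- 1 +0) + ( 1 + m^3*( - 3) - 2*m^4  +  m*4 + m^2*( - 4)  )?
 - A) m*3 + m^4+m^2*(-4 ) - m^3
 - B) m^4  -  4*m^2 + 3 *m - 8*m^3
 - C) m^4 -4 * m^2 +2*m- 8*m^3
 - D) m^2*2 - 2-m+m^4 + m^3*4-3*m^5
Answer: B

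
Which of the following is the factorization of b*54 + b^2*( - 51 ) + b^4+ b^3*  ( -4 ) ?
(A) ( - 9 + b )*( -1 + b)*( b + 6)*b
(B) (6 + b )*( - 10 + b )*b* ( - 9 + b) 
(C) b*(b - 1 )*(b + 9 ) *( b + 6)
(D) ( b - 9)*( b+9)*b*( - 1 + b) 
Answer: A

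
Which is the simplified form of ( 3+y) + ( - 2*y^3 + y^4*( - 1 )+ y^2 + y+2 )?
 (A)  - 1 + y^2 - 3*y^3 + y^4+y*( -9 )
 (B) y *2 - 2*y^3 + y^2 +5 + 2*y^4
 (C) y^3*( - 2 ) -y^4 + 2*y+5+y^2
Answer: C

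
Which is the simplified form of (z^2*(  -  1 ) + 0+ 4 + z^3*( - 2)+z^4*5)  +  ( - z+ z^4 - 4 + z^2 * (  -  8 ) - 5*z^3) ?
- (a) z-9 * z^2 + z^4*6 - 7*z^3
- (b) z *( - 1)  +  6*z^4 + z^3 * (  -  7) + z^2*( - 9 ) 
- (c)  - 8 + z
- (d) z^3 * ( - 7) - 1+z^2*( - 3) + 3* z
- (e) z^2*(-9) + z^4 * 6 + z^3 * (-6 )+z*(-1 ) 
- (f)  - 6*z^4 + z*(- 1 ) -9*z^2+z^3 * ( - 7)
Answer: b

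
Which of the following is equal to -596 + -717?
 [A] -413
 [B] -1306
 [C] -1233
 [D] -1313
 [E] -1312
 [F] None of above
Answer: D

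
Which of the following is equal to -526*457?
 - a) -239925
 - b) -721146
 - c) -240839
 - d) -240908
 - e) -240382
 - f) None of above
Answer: e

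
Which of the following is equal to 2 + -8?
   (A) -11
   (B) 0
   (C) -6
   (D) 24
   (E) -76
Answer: C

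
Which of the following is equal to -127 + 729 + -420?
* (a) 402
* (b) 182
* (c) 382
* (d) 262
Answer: b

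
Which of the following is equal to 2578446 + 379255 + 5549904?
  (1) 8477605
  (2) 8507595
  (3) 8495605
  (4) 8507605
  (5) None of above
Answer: 4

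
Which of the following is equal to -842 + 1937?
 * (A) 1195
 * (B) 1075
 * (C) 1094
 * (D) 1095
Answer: D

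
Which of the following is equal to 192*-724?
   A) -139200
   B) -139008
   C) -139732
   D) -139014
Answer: B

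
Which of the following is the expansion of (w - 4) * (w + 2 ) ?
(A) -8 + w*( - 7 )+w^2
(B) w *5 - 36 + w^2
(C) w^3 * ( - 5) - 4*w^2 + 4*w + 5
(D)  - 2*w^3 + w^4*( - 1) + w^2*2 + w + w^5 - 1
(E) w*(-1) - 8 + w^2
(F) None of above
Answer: F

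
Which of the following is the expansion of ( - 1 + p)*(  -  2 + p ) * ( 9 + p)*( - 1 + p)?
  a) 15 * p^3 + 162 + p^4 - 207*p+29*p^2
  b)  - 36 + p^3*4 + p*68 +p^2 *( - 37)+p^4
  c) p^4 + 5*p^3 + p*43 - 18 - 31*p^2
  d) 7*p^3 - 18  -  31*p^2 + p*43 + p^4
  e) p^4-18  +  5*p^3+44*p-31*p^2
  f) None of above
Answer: c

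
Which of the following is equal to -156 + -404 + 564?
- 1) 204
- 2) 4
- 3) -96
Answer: 2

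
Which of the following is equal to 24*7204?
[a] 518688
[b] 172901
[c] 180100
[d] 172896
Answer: d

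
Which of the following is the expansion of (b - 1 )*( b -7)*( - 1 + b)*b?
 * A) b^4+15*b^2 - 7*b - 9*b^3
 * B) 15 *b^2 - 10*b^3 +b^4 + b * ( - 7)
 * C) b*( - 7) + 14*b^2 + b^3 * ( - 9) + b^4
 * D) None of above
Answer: A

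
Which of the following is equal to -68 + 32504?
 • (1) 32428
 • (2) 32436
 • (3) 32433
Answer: 2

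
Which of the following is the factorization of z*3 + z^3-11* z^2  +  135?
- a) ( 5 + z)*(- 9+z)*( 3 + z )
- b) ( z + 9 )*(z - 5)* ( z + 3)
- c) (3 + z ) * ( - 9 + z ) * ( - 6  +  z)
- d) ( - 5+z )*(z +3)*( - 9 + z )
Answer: d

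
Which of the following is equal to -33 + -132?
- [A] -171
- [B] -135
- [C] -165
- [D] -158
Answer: C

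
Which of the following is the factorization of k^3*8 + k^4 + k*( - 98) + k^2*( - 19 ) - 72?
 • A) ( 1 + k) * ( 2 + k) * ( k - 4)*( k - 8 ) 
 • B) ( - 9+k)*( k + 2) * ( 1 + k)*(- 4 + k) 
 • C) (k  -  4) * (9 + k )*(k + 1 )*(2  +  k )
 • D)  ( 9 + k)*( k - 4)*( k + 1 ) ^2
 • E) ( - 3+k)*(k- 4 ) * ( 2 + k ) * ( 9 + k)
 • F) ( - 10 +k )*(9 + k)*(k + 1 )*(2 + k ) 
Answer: C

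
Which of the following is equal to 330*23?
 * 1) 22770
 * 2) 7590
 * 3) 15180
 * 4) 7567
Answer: 2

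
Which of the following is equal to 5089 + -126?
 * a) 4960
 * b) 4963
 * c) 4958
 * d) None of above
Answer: b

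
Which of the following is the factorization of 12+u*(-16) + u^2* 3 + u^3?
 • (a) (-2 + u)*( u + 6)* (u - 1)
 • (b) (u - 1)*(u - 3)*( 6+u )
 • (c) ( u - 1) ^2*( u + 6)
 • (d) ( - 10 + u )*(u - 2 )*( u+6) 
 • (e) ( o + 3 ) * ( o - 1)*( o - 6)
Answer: a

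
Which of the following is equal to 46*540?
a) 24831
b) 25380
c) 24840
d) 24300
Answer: c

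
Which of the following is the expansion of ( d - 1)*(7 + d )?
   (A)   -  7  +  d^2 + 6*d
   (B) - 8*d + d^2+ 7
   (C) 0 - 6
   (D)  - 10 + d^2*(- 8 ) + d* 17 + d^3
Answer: A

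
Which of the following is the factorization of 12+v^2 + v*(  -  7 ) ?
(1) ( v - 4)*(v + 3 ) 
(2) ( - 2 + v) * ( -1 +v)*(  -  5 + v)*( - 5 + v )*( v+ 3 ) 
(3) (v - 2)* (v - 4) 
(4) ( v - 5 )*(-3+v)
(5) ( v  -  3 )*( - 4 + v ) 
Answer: 5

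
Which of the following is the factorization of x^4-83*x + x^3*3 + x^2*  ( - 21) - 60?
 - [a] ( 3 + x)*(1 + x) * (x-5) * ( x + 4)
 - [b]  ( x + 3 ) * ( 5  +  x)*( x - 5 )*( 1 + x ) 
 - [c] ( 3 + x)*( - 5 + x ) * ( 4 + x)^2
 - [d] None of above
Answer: a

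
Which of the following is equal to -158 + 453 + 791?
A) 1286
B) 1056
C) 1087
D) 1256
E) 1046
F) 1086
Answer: F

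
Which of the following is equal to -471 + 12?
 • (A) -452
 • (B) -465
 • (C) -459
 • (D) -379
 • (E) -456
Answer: C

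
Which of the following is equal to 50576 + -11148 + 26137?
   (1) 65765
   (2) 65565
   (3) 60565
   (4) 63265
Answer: 2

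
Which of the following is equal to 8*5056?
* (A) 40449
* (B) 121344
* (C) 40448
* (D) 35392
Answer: C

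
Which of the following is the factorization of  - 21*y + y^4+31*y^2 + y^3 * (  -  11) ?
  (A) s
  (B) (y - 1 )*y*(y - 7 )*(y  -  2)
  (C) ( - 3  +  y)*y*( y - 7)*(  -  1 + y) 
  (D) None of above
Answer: C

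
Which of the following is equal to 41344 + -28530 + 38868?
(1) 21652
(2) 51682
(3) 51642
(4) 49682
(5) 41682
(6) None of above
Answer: 2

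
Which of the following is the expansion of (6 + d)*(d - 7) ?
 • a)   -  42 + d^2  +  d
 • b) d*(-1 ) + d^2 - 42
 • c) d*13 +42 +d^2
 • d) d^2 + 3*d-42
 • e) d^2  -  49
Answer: b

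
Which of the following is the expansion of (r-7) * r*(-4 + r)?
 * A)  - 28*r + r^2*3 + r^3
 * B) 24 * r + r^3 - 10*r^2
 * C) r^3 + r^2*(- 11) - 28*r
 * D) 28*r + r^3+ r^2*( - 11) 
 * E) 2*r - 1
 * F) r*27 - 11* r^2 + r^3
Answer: D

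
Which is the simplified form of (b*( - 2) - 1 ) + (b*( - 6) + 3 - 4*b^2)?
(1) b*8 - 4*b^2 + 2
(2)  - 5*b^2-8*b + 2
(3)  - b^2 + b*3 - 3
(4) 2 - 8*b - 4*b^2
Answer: 4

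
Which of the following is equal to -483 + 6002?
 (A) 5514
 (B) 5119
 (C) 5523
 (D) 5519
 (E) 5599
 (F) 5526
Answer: D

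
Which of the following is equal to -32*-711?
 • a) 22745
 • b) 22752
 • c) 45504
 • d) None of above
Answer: b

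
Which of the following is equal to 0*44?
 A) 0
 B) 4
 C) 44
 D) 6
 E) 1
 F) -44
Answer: A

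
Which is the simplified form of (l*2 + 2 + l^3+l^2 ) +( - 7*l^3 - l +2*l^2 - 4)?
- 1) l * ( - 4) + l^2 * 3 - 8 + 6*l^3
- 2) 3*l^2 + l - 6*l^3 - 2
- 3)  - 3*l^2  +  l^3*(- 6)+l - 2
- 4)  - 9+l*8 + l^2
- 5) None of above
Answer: 2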